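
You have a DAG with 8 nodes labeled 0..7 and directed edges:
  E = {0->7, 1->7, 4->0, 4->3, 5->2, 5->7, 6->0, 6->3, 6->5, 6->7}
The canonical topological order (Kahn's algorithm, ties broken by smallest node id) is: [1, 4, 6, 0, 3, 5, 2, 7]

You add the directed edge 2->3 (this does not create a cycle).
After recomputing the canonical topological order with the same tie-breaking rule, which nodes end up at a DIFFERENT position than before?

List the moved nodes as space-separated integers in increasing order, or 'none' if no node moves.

Answer: 2 3 5

Derivation:
Old toposort: [1, 4, 6, 0, 3, 5, 2, 7]
Added edge 2->3
Recompute Kahn (smallest-id tiebreak):
  initial in-degrees: [2, 0, 1, 3, 0, 1, 0, 4]
  ready (indeg=0): [1, 4, 6]
  pop 1: indeg[7]->3 | ready=[4, 6] | order so far=[1]
  pop 4: indeg[0]->1; indeg[3]->2 | ready=[6] | order so far=[1, 4]
  pop 6: indeg[0]->0; indeg[3]->1; indeg[5]->0; indeg[7]->2 | ready=[0, 5] | order so far=[1, 4, 6]
  pop 0: indeg[7]->1 | ready=[5] | order so far=[1, 4, 6, 0]
  pop 5: indeg[2]->0; indeg[7]->0 | ready=[2, 7] | order so far=[1, 4, 6, 0, 5]
  pop 2: indeg[3]->0 | ready=[3, 7] | order so far=[1, 4, 6, 0, 5, 2]
  pop 3: no out-edges | ready=[7] | order so far=[1, 4, 6, 0, 5, 2, 3]
  pop 7: no out-edges | ready=[] | order so far=[1, 4, 6, 0, 5, 2, 3, 7]
New canonical toposort: [1, 4, 6, 0, 5, 2, 3, 7]
Compare positions:
  Node 0: index 3 -> 3 (same)
  Node 1: index 0 -> 0 (same)
  Node 2: index 6 -> 5 (moved)
  Node 3: index 4 -> 6 (moved)
  Node 4: index 1 -> 1 (same)
  Node 5: index 5 -> 4 (moved)
  Node 6: index 2 -> 2 (same)
  Node 7: index 7 -> 7 (same)
Nodes that changed position: 2 3 5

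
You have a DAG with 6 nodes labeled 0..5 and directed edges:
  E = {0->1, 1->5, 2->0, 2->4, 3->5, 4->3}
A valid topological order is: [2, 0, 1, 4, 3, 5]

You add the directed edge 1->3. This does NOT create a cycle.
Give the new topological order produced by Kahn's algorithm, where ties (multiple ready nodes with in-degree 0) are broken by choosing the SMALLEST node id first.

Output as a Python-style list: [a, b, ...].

Answer: [2, 0, 1, 4, 3, 5]

Derivation:
Old toposort: [2, 0, 1, 4, 3, 5]
Added edge: 1->3
Position of 1 (2) < position of 3 (4). Old order still valid.
Run Kahn's algorithm (break ties by smallest node id):
  initial in-degrees: [1, 1, 0, 2, 1, 2]
  ready (indeg=0): [2]
  pop 2: indeg[0]->0; indeg[4]->0 | ready=[0, 4] | order so far=[2]
  pop 0: indeg[1]->0 | ready=[1, 4] | order so far=[2, 0]
  pop 1: indeg[3]->1; indeg[5]->1 | ready=[4] | order so far=[2, 0, 1]
  pop 4: indeg[3]->0 | ready=[3] | order so far=[2, 0, 1, 4]
  pop 3: indeg[5]->0 | ready=[5] | order so far=[2, 0, 1, 4, 3]
  pop 5: no out-edges | ready=[] | order so far=[2, 0, 1, 4, 3, 5]
  Result: [2, 0, 1, 4, 3, 5]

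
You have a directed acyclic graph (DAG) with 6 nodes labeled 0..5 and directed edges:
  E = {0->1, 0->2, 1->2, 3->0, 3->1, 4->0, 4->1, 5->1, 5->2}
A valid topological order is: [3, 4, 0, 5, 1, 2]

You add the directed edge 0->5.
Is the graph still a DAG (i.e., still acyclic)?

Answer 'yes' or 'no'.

Answer: yes

Derivation:
Given toposort: [3, 4, 0, 5, 1, 2]
Position of 0: index 2; position of 5: index 3
New edge 0->5: forward
Forward edge: respects the existing order. Still a DAG, same toposort still valid.
Still a DAG? yes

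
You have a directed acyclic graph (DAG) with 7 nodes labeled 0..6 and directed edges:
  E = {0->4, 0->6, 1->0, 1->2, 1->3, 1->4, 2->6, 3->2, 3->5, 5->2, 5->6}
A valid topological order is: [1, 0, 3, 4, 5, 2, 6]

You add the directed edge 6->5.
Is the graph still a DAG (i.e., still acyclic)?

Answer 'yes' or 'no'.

Answer: no

Derivation:
Given toposort: [1, 0, 3, 4, 5, 2, 6]
Position of 6: index 6; position of 5: index 4
New edge 6->5: backward (u after v in old order)
Backward edge: old toposort is now invalid. Check if this creates a cycle.
Does 5 already reach 6? Reachable from 5: [2, 5, 6]. YES -> cycle!
Still a DAG? no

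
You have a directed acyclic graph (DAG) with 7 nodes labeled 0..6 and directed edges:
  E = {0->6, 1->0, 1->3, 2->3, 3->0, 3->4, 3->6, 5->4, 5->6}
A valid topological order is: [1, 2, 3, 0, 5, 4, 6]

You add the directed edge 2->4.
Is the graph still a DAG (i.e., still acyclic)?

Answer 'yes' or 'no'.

Given toposort: [1, 2, 3, 0, 5, 4, 6]
Position of 2: index 1; position of 4: index 5
New edge 2->4: forward
Forward edge: respects the existing order. Still a DAG, same toposort still valid.
Still a DAG? yes

Answer: yes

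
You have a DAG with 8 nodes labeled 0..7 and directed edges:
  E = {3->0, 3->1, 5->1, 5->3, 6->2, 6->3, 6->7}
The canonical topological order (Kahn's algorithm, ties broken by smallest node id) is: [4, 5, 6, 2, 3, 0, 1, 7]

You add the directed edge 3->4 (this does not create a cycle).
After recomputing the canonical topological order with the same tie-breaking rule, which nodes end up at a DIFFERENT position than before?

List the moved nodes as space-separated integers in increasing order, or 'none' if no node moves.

Answer: 0 1 2 3 4 5 6

Derivation:
Old toposort: [4, 5, 6, 2, 3, 0, 1, 7]
Added edge 3->4
Recompute Kahn (smallest-id tiebreak):
  initial in-degrees: [1, 2, 1, 2, 1, 0, 0, 1]
  ready (indeg=0): [5, 6]
  pop 5: indeg[1]->1; indeg[3]->1 | ready=[6] | order so far=[5]
  pop 6: indeg[2]->0; indeg[3]->0; indeg[7]->0 | ready=[2, 3, 7] | order so far=[5, 6]
  pop 2: no out-edges | ready=[3, 7] | order so far=[5, 6, 2]
  pop 3: indeg[0]->0; indeg[1]->0; indeg[4]->0 | ready=[0, 1, 4, 7] | order so far=[5, 6, 2, 3]
  pop 0: no out-edges | ready=[1, 4, 7] | order so far=[5, 6, 2, 3, 0]
  pop 1: no out-edges | ready=[4, 7] | order so far=[5, 6, 2, 3, 0, 1]
  pop 4: no out-edges | ready=[7] | order so far=[5, 6, 2, 3, 0, 1, 4]
  pop 7: no out-edges | ready=[] | order so far=[5, 6, 2, 3, 0, 1, 4, 7]
New canonical toposort: [5, 6, 2, 3, 0, 1, 4, 7]
Compare positions:
  Node 0: index 5 -> 4 (moved)
  Node 1: index 6 -> 5 (moved)
  Node 2: index 3 -> 2 (moved)
  Node 3: index 4 -> 3 (moved)
  Node 4: index 0 -> 6 (moved)
  Node 5: index 1 -> 0 (moved)
  Node 6: index 2 -> 1 (moved)
  Node 7: index 7 -> 7 (same)
Nodes that changed position: 0 1 2 3 4 5 6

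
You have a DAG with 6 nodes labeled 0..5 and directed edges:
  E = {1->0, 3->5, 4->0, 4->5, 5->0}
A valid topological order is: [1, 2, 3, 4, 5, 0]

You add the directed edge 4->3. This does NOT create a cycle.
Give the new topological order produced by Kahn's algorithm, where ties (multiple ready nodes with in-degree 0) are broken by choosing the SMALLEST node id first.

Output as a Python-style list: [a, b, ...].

Old toposort: [1, 2, 3, 4, 5, 0]
Added edge: 4->3
Position of 4 (3) > position of 3 (2). Must reorder: 4 must now come before 3.
Run Kahn's algorithm (break ties by smallest node id):
  initial in-degrees: [3, 0, 0, 1, 0, 2]
  ready (indeg=0): [1, 2, 4]
  pop 1: indeg[0]->2 | ready=[2, 4] | order so far=[1]
  pop 2: no out-edges | ready=[4] | order so far=[1, 2]
  pop 4: indeg[0]->1; indeg[3]->0; indeg[5]->1 | ready=[3] | order so far=[1, 2, 4]
  pop 3: indeg[5]->0 | ready=[5] | order so far=[1, 2, 4, 3]
  pop 5: indeg[0]->0 | ready=[0] | order so far=[1, 2, 4, 3, 5]
  pop 0: no out-edges | ready=[] | order so far=[1, 2, 4, 3, 5, 0]
  Result: [1, 2, 4, 3, 5, 0]

Answer: [1, 2, 4, 3, 5, 0]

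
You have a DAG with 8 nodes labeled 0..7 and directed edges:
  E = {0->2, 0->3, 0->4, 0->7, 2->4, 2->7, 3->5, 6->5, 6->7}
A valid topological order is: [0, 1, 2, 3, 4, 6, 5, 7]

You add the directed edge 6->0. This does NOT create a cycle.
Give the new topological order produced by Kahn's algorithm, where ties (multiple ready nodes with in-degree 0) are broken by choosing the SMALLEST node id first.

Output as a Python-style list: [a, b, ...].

Answer: [1, 6, 0, 2, 3, 4, 5, 7]

Derivation:
Old toposort: [0, 1, 2, 3, 4, 6, 5, 7]
Added edge: 6->0
Position of 6 (5) > position of 0 (0). Must reorder: 6 must now come before 0.
Run Kahn's algorithm (break ties by smallest node id):
  initial in-degrees: [1, 0, 1, 1, 2, 2, 0, 3]
  ready (indeg=0): [1, 6]
  pop 1: no out-edges | ready=[6] | order so far=[1]
  pop 6: indeg[0]->0; indeg[5]->1; indeg[7]->2 | ready=[0] | order so far=[1, 6]
  pop 0: indeg[2]->0; indeg[3]->0; indeg[4]->1; indeg[7]->1 | ready=[2, 3] | order so far=[1, 6, 0]
  pop 2: indeg[4]->0; indeg[7]->0 | ready=[3, 4, 7] | order so far=[1, 6, 0, 2]
  pop 3: indeg[5]->0 | ready=[4, 5, 7] | order so far=[1, 6, 0, 2, 3]
  pop 4: no out-edges | ready=[5, 7] | order so far=[1, 6, 0, 2, 3, 4]
  pop 5: no out-edges | ready=[7] | order so far=[1, 6, 0, 2, 3, 4, 5]
  pop 7: no out-edges | ready=[] | order so far=[1, 6, 0, 2, 3, 4, 5, 7]
  Result: [1, 6, 0, 2, 3, 4, 5, 7]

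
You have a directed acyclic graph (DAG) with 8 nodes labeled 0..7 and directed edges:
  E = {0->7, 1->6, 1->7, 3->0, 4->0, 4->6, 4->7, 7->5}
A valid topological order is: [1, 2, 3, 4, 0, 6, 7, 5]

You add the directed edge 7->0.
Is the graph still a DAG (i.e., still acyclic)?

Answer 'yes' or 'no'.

Answer: no

Derivation:
Given toposort: [1, 2, 3, 4, 0, 6, 7, 5]
Position of 7: index 6; position of 0: index 4
New edge 7->0: backward (u after v in old order)
Backward edge: old toposort is now invalid. Check if this creates a cycle.
Does 0 already reach 7? Reachable from 0: [0, 5, 7]. YES -> cycle!
Still a DAG? no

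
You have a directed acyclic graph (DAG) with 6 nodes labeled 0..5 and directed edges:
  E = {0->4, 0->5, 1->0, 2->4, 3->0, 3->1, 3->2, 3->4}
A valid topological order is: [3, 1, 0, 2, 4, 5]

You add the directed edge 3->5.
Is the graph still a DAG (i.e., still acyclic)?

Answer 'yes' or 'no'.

Answer: yes

Derivation:
Given toposort: [3, 1, 0, 2, 4, 5]
Position of 3: index 0; position of 5: index 5
New edge 3->5: forward
Forward edge: respects the existing order. Still a DAG, same toposort still valid.
Still a DAG? yes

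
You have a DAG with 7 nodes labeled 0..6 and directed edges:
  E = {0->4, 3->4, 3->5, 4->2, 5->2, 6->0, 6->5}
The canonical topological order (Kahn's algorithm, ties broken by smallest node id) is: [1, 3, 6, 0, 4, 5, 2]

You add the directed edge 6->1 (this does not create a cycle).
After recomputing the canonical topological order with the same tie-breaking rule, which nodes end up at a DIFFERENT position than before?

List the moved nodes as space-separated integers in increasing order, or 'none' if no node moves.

Old toposort: [1, 3, 6, 0, 4, 5, 2]
Added edge 6->1
Recompute Kahn (smallest-id tiebreak):
  initial in-degrees: [1, 1, 2, 0, 2, 2, 0]
  ready (indeg=0): [3, 6]
  pop 3: indeg[4]->1; indeg[5]->1 | ready=[6] | order so far=[3]
  pop 6: indeg[0]->0; indeg[1]->0; indeg[5]->0 | ready=[0, 1, 5] | order so far=[3, 6]
  pop 0: indeg[4]->0 | ready=[1, 4, 5] | order so far=[3, 6, 0]
  pop 1: no out-edges | ready=[4, 5] | order so far=[3, 6, 0, 1]
  pop 4: indeg[2]->1 | ready=[5] | order so far=[3, 6, 0, 1, 4]
  pop 5: indeg[2]->0 | ready=[2] | order so far=[3, 6, 0, 1, 4, 5]
  pop 2: no out-edges | ready=[] | order so far=[3, 6, 0, 1, 4, 5, 2]
New canonical toposort: [3, 6, 0, 1, 4, 5, 2]
Compare positions:
  Node 0: index 3 -> 2 (moved)
  Node 1: index 0 -> 3 (moved)
  Node 2: index 6 -> 6 (same)
  Node 3: index 1 -> 0 (moved)
  Node 4: index 4 -> 4 (same)
  Node 5: index 5 -> 5 (same)
  Node 6: index 2 -> 1 (moved)
Nodes that changed position: 0 1 3 6

Answer: 0 1 3 6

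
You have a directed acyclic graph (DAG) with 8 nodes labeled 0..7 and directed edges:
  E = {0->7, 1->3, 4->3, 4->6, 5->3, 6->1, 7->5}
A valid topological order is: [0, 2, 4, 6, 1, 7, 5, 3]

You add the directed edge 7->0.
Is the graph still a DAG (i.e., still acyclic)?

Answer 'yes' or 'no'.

Given toposort: [0, 2, 4, 6, 1, 7, 5, 3]
Position of 7: index 5; position of 0: index 0
New edge 7->0: backward (u after v in old order)
Backward edge: old toposort is now invalid. Check if this creates a cycle.
Does 0 already reach 7? Reachable from 0: [0, 3, 5, 7]. YES -> cycle!
Still a DAG? no

Answer: no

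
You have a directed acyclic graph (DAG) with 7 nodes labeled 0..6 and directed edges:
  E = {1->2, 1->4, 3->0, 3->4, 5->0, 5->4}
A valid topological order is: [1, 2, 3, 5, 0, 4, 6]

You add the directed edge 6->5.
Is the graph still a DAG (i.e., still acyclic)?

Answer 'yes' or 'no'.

Answer: yes

Derivation:
Given toposort: [1, 2, 3, 5, 0, 4, 6]
Position of 6: index 6; position of 5: index 3
New edge 6->5: backward (u after v in old order)
Backward edge: old toposort is now invalid. Check if this creates a cycle.
Does 5 already reach 6? Reachable from 5: [0, 4, 5]. NO -> still a DAG (reorder needed).
Still a DAG? yes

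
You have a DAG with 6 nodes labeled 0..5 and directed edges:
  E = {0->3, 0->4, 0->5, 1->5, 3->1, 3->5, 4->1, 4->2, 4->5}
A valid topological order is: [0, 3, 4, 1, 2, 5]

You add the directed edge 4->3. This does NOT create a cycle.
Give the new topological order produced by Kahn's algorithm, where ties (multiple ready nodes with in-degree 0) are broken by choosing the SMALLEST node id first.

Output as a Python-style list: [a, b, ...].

Old toposort: [0, 3, 4, 1, 2, 5]
Added edge: 4->3
Position of 4 (2) > position of 3 (1). Must reorder: 4 must now come before 3.
Run Kahn's algorithm (break ties by smallest node id):
  initial in-degrees: [0, 2, 1, 2, 1, 4]
  ready (indeg=0): [0]
  pop 0: indeg[3]->1; indeg[4]->0; indeg[5]->3 | ready=[4] | order so far=[0]
  pop 4: indeg[1]->1; indeg[2]->0; indeg[3]->0; indeg[5]->2 | ready=[2, 3] | order so far=[0, 4]
  pop 2: no out-edges | ready=[3] | order so far=[0, 4, 2]
  pop 3: indeg[1]->0; indeg[5]->1 | ready=[1] | order so far=[0, 4, 2, 3]
  pop 1: indeg[5]->0 | ready=[5] | order so far=[0, 4, 2, 3, 1]
  pop 5: no out-edges | ready=[] | order so far=[0, 4, 2, 3, 1, 5]
  Result: [0, 4, 2, 3, 1, 5]

Answer: [0, 4, 2, 3, 1, 5]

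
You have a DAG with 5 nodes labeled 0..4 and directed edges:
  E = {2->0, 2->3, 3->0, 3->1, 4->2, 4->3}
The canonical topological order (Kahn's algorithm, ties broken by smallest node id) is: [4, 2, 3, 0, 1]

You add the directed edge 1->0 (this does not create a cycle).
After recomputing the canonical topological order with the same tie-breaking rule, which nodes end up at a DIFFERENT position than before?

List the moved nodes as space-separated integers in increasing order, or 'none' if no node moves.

Old toposort: [4, 2, 3, 0, 1]
Added edge 1->0
Recompute Kahn (smallest-id tiebreak):
  initial in-degrees: [3, 1, 1, 2, 0]
  ready (indeg=0): [4]
  pop 4: indeg[2]->0; indeg[3]->1 | ready=[2] | order so far=[4]
  pop 2: indeg[0]->2; indeg[3]->0 | ready=[3] | order so far=[4, 2]
  pop 3: indeg[0]->1; indeg[1]->0 | ready=[1] | order so far=[4, 2, 3]
  pop 1: indeg[0]->0 | ready=[0] | order so far=[4, 2, 3, 1]
  pop 0: no out-edges | ready=[] | order so far=[4, 2, 3, 1, 0]
New canonical toposort: [4, 2, 3, 1, 0]
Compare positions:
  Node 0: index 3 -> 4 (moved)
  Node 1: index 4 -> 3 (moved)
  Node 2: index 1 -> 1 (same)
  Node 3: index 2 -> 2 (same)
  Node 4: index 0 -> 0 (same)
Nodes that changed position: 0 1

Answer: 0 1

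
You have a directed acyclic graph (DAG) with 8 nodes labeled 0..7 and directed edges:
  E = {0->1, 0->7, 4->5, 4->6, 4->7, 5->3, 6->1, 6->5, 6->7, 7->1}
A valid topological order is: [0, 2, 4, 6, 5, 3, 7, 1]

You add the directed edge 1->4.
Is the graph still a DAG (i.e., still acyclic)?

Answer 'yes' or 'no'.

Given toposort: [0, 2, 4, 6, 5, 3, 7, 1]
Position of 1: index 7; position of 4: index 2
New edge 1->4: backward (u after v in old order)
Backward edge: old toposort is now invalid. Check if this creates a cycle.
Does 4 already reach 1? Reachable from 4: [1, 3, 4, 5, 6, 7]. YES -> cycle!
Still a DAG? no

Answer: no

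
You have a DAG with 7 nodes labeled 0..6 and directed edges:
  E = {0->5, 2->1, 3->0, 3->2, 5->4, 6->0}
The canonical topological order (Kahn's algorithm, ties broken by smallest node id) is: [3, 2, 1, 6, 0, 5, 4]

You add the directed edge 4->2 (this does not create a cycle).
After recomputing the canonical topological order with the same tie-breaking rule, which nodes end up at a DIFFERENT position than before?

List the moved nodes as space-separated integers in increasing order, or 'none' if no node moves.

Answer: 0 1 2 4 5 6

Derivation:
Old toposort: [3, 2, 1, 6, 0, 5, 4]
Added edge 4->2
Recompute Kahn (smallest-id tiebreak):
  initial in-degrees: [2, 1, 2, 0, 1, 1, 0]
  ready (indeg=0): [3, 6]
  pop 3: indeg[0]->1; indeg[2]->1 | ready=[6] | order so far=[3]
  pop 6: indeg[0]->0 | ready=[0] | order so far=[3, 6]
  pop 0: indeg[5]->0 | ready=[5] | order so far=[3, 6, 0]
  pop 5: indeg[4]->0 | ready=[4] | order so far=[3, 6, 0, 5]
  pop 4: indeg[2]->0 | ready=[2] | order so far=[3, 6, 0, 5, 4]
  pop 2: indeg[1]->0 | ready=[1] | order so far=[3, 6, 0, 5, 4, 2]
  pop 1: no out-edges | ready=[] | order so far=[3, 6, 0, 5, 4, 2, 1]
New canonical toposort: [3, 6, 0, 5, 4, 2, 1]
Compare positions:
  Node 0: index 4 -> 2 (moved)
  Node 1: index 2 -> 6 (moved)
  Node 2: index 1 -> 5 (moved)
  Node 3: index 0 -> 0 (same)
  Node 4: index 6 -> 4 (moved)
  Node 5: index 5 -> 3 (moved)
  Node 6: index 3 -> 1 (moved)
Nodes that changed position: 0 1 2 4 5 6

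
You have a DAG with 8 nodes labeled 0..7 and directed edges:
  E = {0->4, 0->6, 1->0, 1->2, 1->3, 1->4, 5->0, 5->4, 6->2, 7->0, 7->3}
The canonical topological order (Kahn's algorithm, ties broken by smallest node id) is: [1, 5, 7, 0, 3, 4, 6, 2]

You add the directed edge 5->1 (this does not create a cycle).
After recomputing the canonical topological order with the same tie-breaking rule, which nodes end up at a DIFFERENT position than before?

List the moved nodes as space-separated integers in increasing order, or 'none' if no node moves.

Old toposort: [1, 5, 7, 0, 3, 4, 6, 2]
Added edge 5->1
Recompute Kahn (smallest-id tiebreak):
  initial in-degrees: [3, 1, 2, 2, 3, 0, 1, 0]
  ready (indeg=0): [5, 7]
  pop 5: indeg[0]->2; indeg[1]->0; indeg[4]->2 | ready=[1, 7] | order so far=[5]
  pop 1: indeg[0]->1; indeg[2]->1; indeg[3]->1; indeg[4]->1 | ready=[7] | order so far=[5, 1]
  pop 7: indeg[0]->0; indeg[3]->0 | ready=[0, 3] | order so far=[5, 1, 7]
  pop 0: indeg[4]->0; indeg[6]->0 | ready=[3, 4, 6] | order so far=[5, 1, 7, 0]
  pop 3: no out-edges | ready=[4, 6] | order so far=[5, 1, 7, 0, 3]
  pop 4: no out-edges | ready=[6] | order so far=[5, 1, 7, 0, 3, 4]
  pop 6: indeg[2]->0 | ready=[2] | order so far=[5, 1, 7, 0, 3, 4, 6]
  pop 2: no out-edges | ready=[] | order so far=[5, 1, 7, 0, 3, 4, 6, 2]
New canonical toposort: [5, 1, 7, 0, 3, 4, 6, 2]
Compare positions:
  Node 0: index 3 -> 3 (same)
  Node 1: index 0 -> 1 (moved)
  Node 2: index 7 -> 7 (same)
  Node 3: index 4 -> 4 (same)
  Node 4: index 5 -> 5 (same)
  Node 5: index 1 -> 0 (moved)
  Node 6: index 6 -> 6 (same)
  Node 7: index 2 -> 2 (same)
Nodes that changed position: 1 5

Answer: 1 5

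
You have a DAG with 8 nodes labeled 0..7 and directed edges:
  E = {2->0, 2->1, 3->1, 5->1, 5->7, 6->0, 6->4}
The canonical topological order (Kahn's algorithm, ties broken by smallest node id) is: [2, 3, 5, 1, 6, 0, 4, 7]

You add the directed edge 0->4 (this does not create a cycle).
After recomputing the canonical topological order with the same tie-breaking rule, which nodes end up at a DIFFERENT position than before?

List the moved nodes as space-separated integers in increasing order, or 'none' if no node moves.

Answer: none

Derivation:
Old toposort: [2, 3, 5, 1, 6, 0, 4, 7]
Added edge 0->4
Recompute Kahn (smallest-id tiebreak):
  initial in-degrees: [2, 3, 0, 0, 2, 0, 0, 1]
  ready (indeg=0): [2, 3, 5, 6]
  pop 2: indeg[0]->1; indeg[1]->2 | ready=[3, 5, 6] | order so far=[2]
  pop 3: indeg[1]->1 | ready=[5, 6] | order so far=[2, 3]
  pop 5: indeg[1]->0; indeg[7]->0 | ready=[1, 6, 7] | order so far=[2, 3, 5]
  pop 1: no out-edges | ready=[6, 7] | order so far=[2, 3, 5, 1]
  pop 6: indeg[0]->0; indeg[4]->1 | ready=[0, 7] | order so far=[2, 3, 5, 1, 6]
  pop 0: indeg[4]->0 | ready=[4, 7] | order so far=[2, 3, 5, 1, 6, 0]
  pop 4: no out-edges | ready=[7] | order so far=[2, 3, 5, 1, 6, 0, 4]
  pop 7: no out-edges | ready=[] | order so far=[2, 3, 5, 1, 6, 0, 4, 7]
New canonical toposort: [2, 3, 5, 1, 6, 0, 4, 7]
Compare positions:
  Node 0: index 5 -> 5 (same)
  Node 1: index 3 -> 3 (same)
  Node 2: index 0 -> 0 (same)
  Node 3: index 1 -> 1 (same)
  Node 4: index 6 -> 6 (same)
  Node 5: index 2 -> 2 (same)
  Node 6: index 4 -> 4 (same)
  Node 7: index 7 -> 7 (same)
Nodes that changed position: none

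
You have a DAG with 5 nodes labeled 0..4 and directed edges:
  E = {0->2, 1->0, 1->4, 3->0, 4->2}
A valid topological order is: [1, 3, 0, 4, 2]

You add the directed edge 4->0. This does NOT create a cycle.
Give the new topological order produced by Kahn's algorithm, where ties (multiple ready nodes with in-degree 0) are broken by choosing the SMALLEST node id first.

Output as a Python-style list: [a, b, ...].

Old toposort: [1, 3, 0, 4, 2]
Added edge: 4->0
Position of 4 (3) > position of 0 (2). Must reorder: 4 must now come before 0.
Run Kahn's algorithm (break ties by smallest node id):
  initial in-degrees: [3, 0, 2, 0, 1]
  ready (indeg=0): [1, 3]
  pop 1: indeg[0]->2; indeg[4]->0 | ready=[3, 4] | order so far=[1]
  pop 3: indeg[0]->1 | ready=[4] | order so far=[1, 3]
  pop 4: indeg[0]->0; indeg[2]->1 | ready=[0] | order so far=[1, 3, 4]
  pop 0: indeg[2]->0 | ready=[2] | order so far=[1, 3, 4, 0]
  pop 2: no out-edges | ready=[] | order so far=[1, 3, 4, 0, 2]
  Result: [1, 3, 4, 0, 2]

Answer: [1, 3, 4, 0, 2]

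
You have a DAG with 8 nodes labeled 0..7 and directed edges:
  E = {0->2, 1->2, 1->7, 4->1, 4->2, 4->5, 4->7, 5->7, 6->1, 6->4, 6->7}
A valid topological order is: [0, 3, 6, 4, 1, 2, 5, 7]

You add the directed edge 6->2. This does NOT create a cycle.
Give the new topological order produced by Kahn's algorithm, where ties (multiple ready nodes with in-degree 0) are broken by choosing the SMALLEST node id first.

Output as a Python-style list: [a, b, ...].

Old toposort: [0, 3, 6, 4, 1, 2, 5, 7]
Added edge: 6->2
Position of 6 (2) < position of 2 (5). Old order still valid.
Run Kahn's algorithm (break ties by smallest node id):
  initial in-degrees: [0, 2, 4, 0, 1, 1, 0, 4]
  ready (indeg=0): [0, 3, 6]
  pop 0: indeg[2]->3 | ready=[3, 6] | order so far=[0]
  pop 3: no out-edges | ready=[6] | order so far=[0, 3]
  pop 6: indeg[1]->1; indeg[2]->2; indeg[4]->0; indeg[7]->3 | ready=[4] | order so far=[0, 3, 6]
  pop 4: indeg[1]->0; indeg[2]->1; indeg[5]->0; indeg[7]->2 | ready=[1, 5] | order so far=[0, 3, 6, 4]
  pop 1: indeg[2]->0; indeg[7]->1 | ready=[2, 5] | order so far=[0, 3, 6, 4, 1]
  pop 2: no out-edges | ready=[5] | order so far=[0, 3, 6, 4, 1, 2]
  pop 5: indeg[7]->0 | ready=[7] | order so far=[0, 3, 6, 4, 1, 2, 5]
  pop 7: no out-edges | ready=[] | order so far=[0, 3, 6, 4, 1, 2, 5, 7]
  Result: [0, 3, 6, 4, 1, 2, 5, 7]

Answer: [0, 3, 6, 4, 1, 2, 5, 7]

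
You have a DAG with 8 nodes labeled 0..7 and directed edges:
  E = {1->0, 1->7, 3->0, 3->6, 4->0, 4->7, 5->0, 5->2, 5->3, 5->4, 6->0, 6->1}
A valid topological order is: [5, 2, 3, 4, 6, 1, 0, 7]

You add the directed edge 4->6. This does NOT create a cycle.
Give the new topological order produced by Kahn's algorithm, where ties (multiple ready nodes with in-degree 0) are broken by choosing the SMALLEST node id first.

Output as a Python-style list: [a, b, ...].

Answer: [5, 2, 3, 4, 6, 1, 0, 7]

Derivation:
Old toposort: [5, 2, 3, 4, 6, 1, 0, 7]
Added edge: 4->6
Position of 4 (3) < position of 6 (4). Old order still valid.
Run Kahn's algorithm (break ties by smallest node id):
  initial in-degrees: [5, 1, 1, 1, 1, 0, 2, 2]
  ready (indeg=0): [5]
  pop 5: indeg[0]->4; indeg[2]->0; indeg[3]->0; indeg[4]->0 | ready=[2, 3, 4] | order so far=[5]
  pop 2: no out-edges | ready=[3, 4] | order so far=[5, 2]
  pop 3: indeg[0]->3; indeg[6]->1 | ready=[4] | order so far=[5, 2, 3]
  pop 4: indeg[0]->2; indeg[6]->0; indeg[7]->1 | ready=[6] | order so far=[5, 2, 3, 4]
  pop 6: indeg[0]->1; indeg[1]->0 | ready=[1] | order so far=[5, 2, 3, 4, 6]
  pop 1: indeg[0]->0; indeg[7]->0 | ready=[0, 7] | order so far=[5, 2, 3, 4, 6, 1]
  pop 0: no out-edges | ready=[7] | order so far=[5, 2, 3, 4, 6, 1, 0]
  pop 7: no out-edges | ready=[] | order so far=[5, 2, 3, 4, 6, 1, 0, 7]
  Result: [5, 2, 3, 4, 6, 1, 0, 7]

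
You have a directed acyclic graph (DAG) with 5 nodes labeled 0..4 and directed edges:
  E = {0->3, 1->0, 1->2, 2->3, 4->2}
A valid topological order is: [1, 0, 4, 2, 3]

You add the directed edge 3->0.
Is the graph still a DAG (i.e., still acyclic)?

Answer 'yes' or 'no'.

Answer: no

Derivation:
Given toposort: [1, 0, 4, 2, 3]
Position of 3: index 4; position of 0: index 1
New edge 3->0: backward (u after v in old order)
Backward edge: old toposort is now invalid. Check if this creates a cycle.
Does 0 already reach 3? Reachable from 0: [0, 3]. YES -> cycle!
Still a DAG? no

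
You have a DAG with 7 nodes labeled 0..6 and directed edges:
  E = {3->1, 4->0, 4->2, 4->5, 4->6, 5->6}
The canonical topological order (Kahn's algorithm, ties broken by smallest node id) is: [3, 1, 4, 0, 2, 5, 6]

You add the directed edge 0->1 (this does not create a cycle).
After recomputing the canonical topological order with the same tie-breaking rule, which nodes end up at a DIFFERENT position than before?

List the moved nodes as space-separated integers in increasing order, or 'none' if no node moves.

Answer: 0 1 4

Derivation:
Old toposort: [3, 1, 4, 0, 2, 5, 6]
Added edge 0->1
Recompute Kahn (smallest-id tiebreak):
  initial in-degrees: [1, 2, 1, 0, 0, 1, 2]
  ready (indeg=0): [3, 4]
  pop 3: indeg[1]->1 | ready=[4] | order so far=[3]
  pop 4: indeg[0]->0; indeg[2]->0; indeg[5]->0; indeg[6]->1 | ready=[0, 2, 5] | order so far=[3, 4]
  pop 0: indeg[1]->0 | ready=[1, 2, 5] | order so far=[3, 4, 0]
  pop 1: no out-edges | ready=[2, 5] | order so far=[3, 4, 0, 1]
  pop 2: no out-edges | ready=[5] | order so far=[3, 4, 0, 1, 2]
  pop 5: indeg[6]->0 | ready=[6] | order so far=[3, 4, 0, 1, 2, 5]
  pop 6: no out-edges | ready=[] | order so far=[3, 4, 0, 1, 2, 5, 6]
New canonical toposort: [3, 4, 0, 1, 2, 5, 6]
Compare positions:
  Node 0: index 3 -> 2 (moved)
  Node 1: index 1 -> 3 (moved)
  Node 2: index 4 -> 4 (same)
  Node 3: index 0 -> 0 (same)
  Node 4: index 2 -> 1 (moved)
  Node 5: index 5 -> 5 (same)
  Node 6: index 6 -> 6 (same)
Nodes that changed position: 0 1 4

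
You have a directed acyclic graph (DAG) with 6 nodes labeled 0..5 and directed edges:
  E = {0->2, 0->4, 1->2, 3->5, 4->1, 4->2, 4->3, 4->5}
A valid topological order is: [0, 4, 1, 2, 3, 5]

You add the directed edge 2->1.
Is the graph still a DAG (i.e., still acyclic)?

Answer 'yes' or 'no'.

Given toposort: [0, 4, 1, 2, 3, 5]
Position of 2: index 3; position of 1: index 2
New edge 2->1: backward (u after v in old order)
Backward edge: old toposort is now invalid. Check if this creates a cycle.
Does 1 already reach 2? Reachable from 1: [1, 2]. YES -> cycle!
Still a DAG? no

Answer: no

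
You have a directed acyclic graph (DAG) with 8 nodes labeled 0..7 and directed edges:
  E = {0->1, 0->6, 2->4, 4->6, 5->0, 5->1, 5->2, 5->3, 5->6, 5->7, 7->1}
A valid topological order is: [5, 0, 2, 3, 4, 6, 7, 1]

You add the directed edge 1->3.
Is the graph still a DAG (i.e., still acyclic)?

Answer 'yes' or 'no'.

Given toposort: [5, 0, 2, 3, 4, 6, 7, 1]
Position of 1: index 7; position of 3: index 3
New edge 1->3: backward (u after v in old order)
Backward edge: old toposort is now invalid. Check if this creates a cycle.
Does 3 already reach 1? Reachable from 3: [3]. NO -> still a DAG (reorder needed).
Still a DAG? yes

Answer: yes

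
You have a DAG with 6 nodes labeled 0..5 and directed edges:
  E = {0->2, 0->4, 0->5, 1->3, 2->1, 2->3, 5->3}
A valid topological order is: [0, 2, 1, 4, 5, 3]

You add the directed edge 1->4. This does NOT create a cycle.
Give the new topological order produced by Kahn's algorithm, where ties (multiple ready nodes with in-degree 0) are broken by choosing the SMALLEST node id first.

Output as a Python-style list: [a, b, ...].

Old toposort: [0, 2, 1, 4, 5, 3]
Added edge: 1->4
Position of 1 (2) < position of 4 (3). Old order still valid.
Run Kahn's algorithm (break ties by smallest node id):
  initial in-degrees: [0, 1, 1, 3, 2, 1]
  ready (indeg=0): [0]
  pop 0: indeg[2]->0; indeg[4]->1; indeg[5]->0 | ready=[2, 5] | order so far=[0]
  pop 2: indeg[1]->0; indeg[3]->2 | ready=[1, 5] | order so far=[0, 2]
  pop 1: indeg[3]->1; indeg[4]->0 | ready=[4, 5] | order so far=[0, 2, 1]
  pop 4: no out-edges | ready=[5] | order so far=[0, 2, 1, 4]
  pop 5: indeg[3]->0 | ready=[3] | order so far=[0, 2, 1, 4, 5]
  pop 3: no out-edges | ready=[] | order so far=[0, 2, 1, 4, 5, 3]
  Result: [0, 2, 1, 4, 5, 3]

Answer: [0, 2, 1, 4, 5, 3]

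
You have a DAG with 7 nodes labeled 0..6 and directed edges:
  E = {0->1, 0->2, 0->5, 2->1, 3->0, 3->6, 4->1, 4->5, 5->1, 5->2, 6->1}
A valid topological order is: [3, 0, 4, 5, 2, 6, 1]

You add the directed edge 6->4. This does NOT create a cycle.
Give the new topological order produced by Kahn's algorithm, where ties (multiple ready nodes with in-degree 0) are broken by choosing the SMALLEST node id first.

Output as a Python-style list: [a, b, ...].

Old toposort: [3, 0, 4, 5, 2, 6, 1]
Added edge: 6->4
Position of 6 (5) > position of 4 (2). Must reorder: 6 must now come before 4.
Run Kahn's algorithm (break ties by smallest node id):
  initial in-degrees: [1, 5, 2, 0, 1, 2, 1]
  ready (indeg=0): [3]
  pop 3: indeg[0]->0; indeg[6]->0 | ready=[0, 6] | order so far=[3]
  pop 0: indeg[1]->4; indeg[2]->1; indeg[5]->1 | ready=[6] | order so far=[3, 0]
  pop 6: indeg[1]->3; indeg[4]->0 | ready=[4] | order so far=[3, 0, 6]
  pop 4: indeg[1]->2; indeg[5]->0 | ready=[5] | order so far=[3, 0, 6, 4]
  pop 5: indeg[1]->1; indeg[2]->0 | ready=[2] | order so far=[3, 0, 6, 4, 5]
  pop 2: indeg[1]->0 | ready=[1] | order so far=[3, 0, 6, 4, 5, 2]
  pop 1: no out-edges | ready=[] | order so far=[3, 0, 6, 4, 5, 2, 1]
  Result: [3, 0, 6, 4, 5, 2, 1]

Answer: [3, 0, 6, 4, 5, 2, 1]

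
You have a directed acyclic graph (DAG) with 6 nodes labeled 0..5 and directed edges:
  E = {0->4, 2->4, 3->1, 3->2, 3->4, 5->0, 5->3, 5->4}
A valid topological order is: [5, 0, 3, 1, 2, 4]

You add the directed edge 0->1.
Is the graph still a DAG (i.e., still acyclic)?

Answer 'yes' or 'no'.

Given toposort: [5, 0, 3, 1, 2, 4]
Position of 0: index 1; position of 1: index 3
New edge 0->1: forward
Forward edge: respects the existing order. Still a DAG, same toposort still valid.
Still a DAG? yes

Answer: yes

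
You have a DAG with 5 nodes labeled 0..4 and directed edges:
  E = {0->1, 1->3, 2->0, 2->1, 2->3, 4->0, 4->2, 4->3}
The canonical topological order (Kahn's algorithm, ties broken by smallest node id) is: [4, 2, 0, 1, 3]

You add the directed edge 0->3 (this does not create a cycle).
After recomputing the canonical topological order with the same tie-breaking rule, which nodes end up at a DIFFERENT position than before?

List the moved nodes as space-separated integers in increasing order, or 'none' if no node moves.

Answer: none

Derivation:
Old toposort: [4, 2, 0, 1, 3]
Added edge 0->3
Recompute Kahn (smallest-id tiebreak):
  initial in-degrees: [2, 2, 1, 4, 0]
  ready (indeg=0): [4]
  pop 4: indeg[0]->1; indeg[2]->0; indeg[3]->3 | ready=[2] | order so far=[4]
  pop 2: indeg[0]->0; indeg[1]->1; indeg[3]->2 | ready=[0] | order so far=[4, 2]
  pop 0: indeg[1]->0; indeg[3]->1 | ready=[1] | order so far=[4, 2, 0]
  pop 1: indeg[3]->0 | ready=[3] | order so far=[4, 2, 0, 1]
  pop 3: no out-edges | ready=[] | order so far=[4, 2, 0, 1, 3]
New canonical toposort: [4, 2, 0, 1, 3]
Compare positions:
  Node 0: index 2 -> 2 (same)
  Node 1: index 3 -> 3 (same)
  Node 2: index 1 -> 1 (same)
  Node 3: index 4 -> 4 (same)
  Node 4: index 0 -> 0 (same)
Nodes that changed position: none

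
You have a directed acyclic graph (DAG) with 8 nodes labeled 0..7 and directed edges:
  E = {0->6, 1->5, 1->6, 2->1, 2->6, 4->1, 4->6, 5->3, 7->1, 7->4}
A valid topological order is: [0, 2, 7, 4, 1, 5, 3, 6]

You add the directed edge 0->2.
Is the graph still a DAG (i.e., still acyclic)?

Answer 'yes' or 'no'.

Given toposort: [0, 2, 7, 4, 1, 5, 3, 6]
Position of 0: index 0; position of 2: index 1
New edge 0->2: forward
Forward edge: respects the existing order. Still a DAG, same toposort still valid.
Still a DAG? yes

Answer: yes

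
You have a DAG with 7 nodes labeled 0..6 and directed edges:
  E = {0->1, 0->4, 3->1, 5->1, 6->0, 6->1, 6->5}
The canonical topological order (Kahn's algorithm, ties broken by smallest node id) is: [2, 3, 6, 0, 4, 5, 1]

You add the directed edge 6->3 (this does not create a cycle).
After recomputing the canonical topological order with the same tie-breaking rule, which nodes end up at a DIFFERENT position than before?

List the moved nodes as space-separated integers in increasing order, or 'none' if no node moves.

Answer: 0 3 6

Derivation:
Old toposort: [2, 3, 6, 0, 4, 5, 1]
Added edge 6->3
Recompute Kahn (smallest-id tiebreak):
  initial in-degrees: [1, 4, 0, 1, 1, 1, 0]
  ready (indeg=0): [2, 6]
  pop 2: no out-edges | ready=[6] | order so far=[2]
  pop 6: indeg[0]->0; indeg[1]->3; indeg[3]->0; indeg[5]->0 | ready=[0, 3, 5] | order so far=[2, 6]
  pop 0: indeg[1]->2; indeg[4]->0 | ready=[3, 4, 5] | order so far=[2, 6, 0]
  pop 3: indeg[1]->1 | ready=[4, 5] | order so far=[2, 6, 0, 3]
  pop 4: no out-edges | ready=[5] | order so far=[2, 6, 0, 3, 4]
  pop 5: indeg[1]->0 | ready=[1] | order so far=[2, 6, 0, 3, 4, 5]
  pop 1: no out-edges | ready=[] | order so far=[2, 6, 0, 3, 4, 5, 1]
New canonical toposort: [2, 6, 0, 3, 4, 5, 1]
Compare positions:
  Node 0: index 3 -> 2 (moved)
  Node 1: index 6 -> 6 (same)
  Node 2: index 0 -> 0 (same)
  Node 3: index 1 -> 3 (moved)
  Node 4: index 4 -> 4 (same)
  Node 5: index 5 -> 5 (same)
  Node 6: index 2 -> 1 (moved)
Nodes that changed position: 0 3 6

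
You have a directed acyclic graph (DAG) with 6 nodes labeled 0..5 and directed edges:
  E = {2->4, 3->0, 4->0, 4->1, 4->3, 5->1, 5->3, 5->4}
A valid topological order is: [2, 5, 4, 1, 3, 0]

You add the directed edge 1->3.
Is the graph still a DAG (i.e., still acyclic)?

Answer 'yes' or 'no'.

Given toposort: [2, 5, 4, 1, 3, 0]
Position of 1: index 3; position of 3: index 4
New edge 1->3: forward
Forward edge: respects the existing order. Still a DAG, same toposort still valid.
Still a DAG? yes

Answer: yes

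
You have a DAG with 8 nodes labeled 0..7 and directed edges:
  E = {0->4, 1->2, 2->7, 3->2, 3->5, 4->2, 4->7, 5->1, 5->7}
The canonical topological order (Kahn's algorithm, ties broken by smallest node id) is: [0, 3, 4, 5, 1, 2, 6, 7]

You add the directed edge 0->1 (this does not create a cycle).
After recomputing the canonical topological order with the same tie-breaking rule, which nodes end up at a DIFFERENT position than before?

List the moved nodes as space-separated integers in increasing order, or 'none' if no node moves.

Answer: none

Derivation:
Old toposort: [0, 3, 4, 5, 1, 2, 6, 7]
Added edge 0->1
Recompute Kahn (smallest-id tiebreak):
  initial in-degrees: [0, 2, 3, 0, 1, 1, 0, 3]
  ready (indeg=0): [0, 3, 6]
  pop 0: indeg[1]->1; indeg[4]->0 | ready=[3, 4, 6] | order so far=[0]
  pop 3: indeg[2]->2; indeg[5]->0 | ready=[4, 5, 6] | order so far=[0, 3]
  pop 4: indeg[2]->1; indeg[7]->2 | ready=[5, 6] | order so far=[0, 3, 4]
  pop 5: indeg[1]->0; indeg[7]->1 | ready=[1, 6] | order so far=[0, 3, 4, 5]
  pop 1: indeg[2]->0 | ready=[2, 6] | order so far=[0, 3, 4, 5, 1]
  pop 2: indeg[7]->0 | ready=[6, 7] | order so far=[0, 3, 4, 5, 1, 2]
  pop 6: no out-edges | ready=[7] | order so far=[0, 3, 4, 5, 1, 2, 6]
  pop 7: no out-edges | ready=[] | order so far=[0, 3, 4, 5, 1, 2, 6, 7]
New canonical toposort: [0, 3, 4, 5, 1, 2, 6, 7]
Compare positions:
  Node 0: index 0 -> 0 (same)
  Node 1: index 4 -> 4 (same)
  Node 2: index 5 -> 5 (same)
  Node 3: index 1 -> 1 (same)
  Node 4: index 2 -> 2 (same)
  Node 5: index 3 -> 3 (same)
  Node 6: index 6 -> 6 (same)
  Node 7: index 7 -> 7 (same)
Nodes that changed position: none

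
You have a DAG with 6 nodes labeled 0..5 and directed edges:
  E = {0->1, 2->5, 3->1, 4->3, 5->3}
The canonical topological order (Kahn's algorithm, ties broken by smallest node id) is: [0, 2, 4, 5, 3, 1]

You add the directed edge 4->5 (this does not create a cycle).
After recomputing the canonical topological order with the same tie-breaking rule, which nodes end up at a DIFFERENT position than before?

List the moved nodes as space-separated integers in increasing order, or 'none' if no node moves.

Answer: none

Derivation:
Old toposort: [0, 2, 4, 5, 3, 1]
Added edge 4->5
Recompute Kahn (smallest-id tiebreak):
  initial in-degrees: [0, 2, 0, 2, 0, 2]
  ready (indeg=0): [0, 2, 4]
  pop 0: indeg[1]->1 | ready=[2, 4] | order so far=[0]
  pop 2: indeg[5]->1 | ready=[4] | order so far=[0, 2]
  pop 4: indeg[3]->1; indeg[5]->0 | ready=[5] | order so far=[0, 2, 4]
  pop 5: indeg[3]->0 | ready=[3] | order so far=[0, 2, 4, 5]
  pop 3: indeg[1]->0 | ready=[1] | order so far=[0, 2, 4, 5, 3]
  pop 1: no out-edges | ready=[] | order so far=[0, 2, 4, 5, 3, 1]
New canonical toposort: [0, 2, 4, 5, 3, 1]
Compare positions:
  Node 0: index 0 -> 0 (same)
  Node 1: index 5 -> 5 (same)
  Node 2: index 1 -> 1 (same)
  Node 3: index 4 -> 4 (same)
  Node 4: index 2 -> 2 (same)
  Node 5: index 3 -> 3 (same)
Nodes that changed position: none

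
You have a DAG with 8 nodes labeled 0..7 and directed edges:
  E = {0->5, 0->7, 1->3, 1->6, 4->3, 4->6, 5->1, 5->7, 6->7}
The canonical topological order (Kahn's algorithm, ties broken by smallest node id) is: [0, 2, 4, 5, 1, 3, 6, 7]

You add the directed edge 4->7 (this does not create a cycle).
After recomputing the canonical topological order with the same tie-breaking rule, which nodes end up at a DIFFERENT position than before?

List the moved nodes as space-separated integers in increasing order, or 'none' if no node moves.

Old toposort: [0, 2, 4, 5, 1, 3, 6, 7]
Added edge 4->7
Recompute Kahn (smallest-id tiebreak):
  initial in-degrees: [0, 1, 0, 2, 0, 1, 2, 4]
  ready (indeg=0): [0, 2, 4]
  pop 0: indeg[5]->0; indeg[7]->3 | ready=[2, 4, 5] | order so far=[0]
  pop 2: no out-edges | ready=[4, 5] | order so far=[0, 2]
  pop 4: indeg[3]->1; indeg[6]->1; indeg[7]->2 | ready=[5] | order so far=[0, 2, 4]
  pop 5: indeg[1]->0; indeg[7]->1 | ready=[1] | order so far=[0, 2, 4, 5]
  pop 1: indeg[3]->0; indeg[6]->0 | ready=[3, 6] | order so far=[0, 2, 4, 5, 1]
  pop 3: no out-edges | ready=[6] | order so far=[0, 2, 4, 5, 1, 3]
  pop 6: indeg[7]->0 | ready=[7] | order so far=[0, 2, 4, 5, 1, 3, 6]
  pop 7: no out-edges | ready=[] | order so far=[0, 2, 4, 5, 1, 3, 6, 7]
New canonical toposort: [0, 2, 4, 5, 1, 3, 6, 7]
Compare positions:
  Node 0: index 0 -> 0 (same)
  Node 1: index 4 -> 4 (same)
  Node 2: index 1 -> 1 (same)
  Node 3: index 5 -> 5 (same)
  Node 4: index 2 -> 2 (same)
  Node 5: index 3 -> 3 (same)
  Node 6: index 6 -> 6 (same)
  Node 7: index 7 -> 7 (same)
Nodes that changed position: none

Answer: none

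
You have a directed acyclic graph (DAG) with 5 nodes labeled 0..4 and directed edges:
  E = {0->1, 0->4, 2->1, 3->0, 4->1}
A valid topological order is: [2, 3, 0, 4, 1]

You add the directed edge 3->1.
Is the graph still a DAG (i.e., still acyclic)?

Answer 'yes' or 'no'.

Answer: yes

Derivation:
Given toposort: [2, 3, 0, 4, 1]
Position of 3: index 1; position of 1: index 4
New edge 3->1: forward
Forward edge: respects the existing order. Still a DAG, same toposort still valid.
Still a DAG? yes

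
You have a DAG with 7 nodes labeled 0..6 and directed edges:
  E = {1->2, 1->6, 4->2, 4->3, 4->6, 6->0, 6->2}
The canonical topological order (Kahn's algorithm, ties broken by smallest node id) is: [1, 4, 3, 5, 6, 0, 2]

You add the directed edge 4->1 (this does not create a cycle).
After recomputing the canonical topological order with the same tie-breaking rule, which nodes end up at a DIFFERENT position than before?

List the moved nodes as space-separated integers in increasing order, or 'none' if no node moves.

Old toposort: [1, 4, 3, 5, 6, 0, 2]
Added edge 4->1
Recompute Kahn (smallest-id tiebreak):
  initial in-degrees: [1, 1, 3, 1, 0, 0, 2]
  ready (indeg=0): [4, 5]
  pop 4: indeg[1]->0; indeg[2]->2; indeg[3]->0; indeg[6]->1 | ready=[1, 3, 5] | order so far=[4]
  pop 1: indeg[2]->1; indeg[6]->0 | ready=[3, 5, 6] | order so far=[4, 1]
  pop 3: no out-edges | ready=[5, 6] | order so far=[4, 1, 3]
  pop 5: no out-edges | ready=[6] | order so far=[4, 1, 3, 5]
  pop 6: indeg[0]->0; indeg[2]->0 | ready=[0, 2] | order so far=[4, 1, 3, 5, 6]
  pop 0: no out-edges | ready=[2] | order so far=[4, 1, 3, 5, 6, 0]
  pop 2: no out-edges | ready=[] | order so far=[4, 1, 3, 5, 6, 0, 2]
New canonical toposort: [4, 1, 3, 5, 6, 0, 2]
Compare positions:
  Node 0: index 5 -> 5 (same)
  Node 1: index 0 -> 1 (moved)
  Node 2: index 6 -> 6 (same)
  Node 3: index 2 -> 2 (same)
  Node 4: index 1 -> 0 (moved)
  Node 5: index 3 -> 3 (same)
  Node 6: index 4 -> 4 (same)
Nodes that changed position: 1 4

Answer: 1 4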